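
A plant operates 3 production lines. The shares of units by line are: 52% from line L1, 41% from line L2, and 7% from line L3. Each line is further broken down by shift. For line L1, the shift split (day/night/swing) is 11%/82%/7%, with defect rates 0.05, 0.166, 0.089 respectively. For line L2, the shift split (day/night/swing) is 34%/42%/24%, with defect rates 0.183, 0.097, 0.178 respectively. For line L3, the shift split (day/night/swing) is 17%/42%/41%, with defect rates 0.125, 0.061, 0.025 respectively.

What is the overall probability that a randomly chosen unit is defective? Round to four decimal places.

P(D|L1) = 0.11·0.05 + 0.82·0.166 + 0.07·0.089 = 0.0055 + 0.13612 + 0.00623 = 0.14785
P(D|L2) = 0.34·0.183 + 0.42·0.097 + 0.24·0.178 = 0.06222 + 0.04074 + 0.04272 = 0.14568
P(D|L3) = 0.17·0.125 + 0.42·0.061 + 0.41·0.025 = 0.02125 + 0.02562 + 0.01025 = 0.05712
By total probability over the outer partition,
P(D) = 0.52·0.14785 + 0.41·0.14568 + 0.07·0.05712
      = 0.076882 + 0.0597288 + 0.0039984 = 0.1406092

P(D) ≈ 0.1406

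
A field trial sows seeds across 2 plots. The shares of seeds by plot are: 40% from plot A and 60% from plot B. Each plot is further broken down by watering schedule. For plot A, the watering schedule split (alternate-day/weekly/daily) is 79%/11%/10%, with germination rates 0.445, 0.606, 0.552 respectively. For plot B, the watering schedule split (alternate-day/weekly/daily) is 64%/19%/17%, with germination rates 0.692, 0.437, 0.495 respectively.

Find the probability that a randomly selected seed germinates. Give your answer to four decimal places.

P(G|A) = 0.79·0.445 + 0.11·0.606 + 0.1·0.552 = 0.35155 + 0.06666 + 0.0552 = 0.47341
P(G|B) = 0.64·0.692 + 0.19·0.437 + 0.17·0.495 = 0.44288 + 0.08303 + 0.08415 = 0.61006
Then overall,
P(G) = 0.4·0.47341 + 0.6·0.61006
      = 0.189364 + 0.366036 = 0.5554

P(G) ≈ 0.5554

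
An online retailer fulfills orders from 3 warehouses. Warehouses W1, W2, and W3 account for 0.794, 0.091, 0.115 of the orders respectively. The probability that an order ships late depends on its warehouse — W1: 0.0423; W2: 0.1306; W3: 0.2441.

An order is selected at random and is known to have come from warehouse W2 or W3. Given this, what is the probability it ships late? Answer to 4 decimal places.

P(L|S) ≈ 0.1940

Let S = {W2, W3}.
P(S) = 0.091 + 0.115 = 0.206.
P(L ∩ S) = 0.1306·0.091 + 0.2441·0.115 = 0.0118846 + 0.0280715 = 0.0399561.
P(L | S) = 0.0399561 / 0.206 = 0.193962…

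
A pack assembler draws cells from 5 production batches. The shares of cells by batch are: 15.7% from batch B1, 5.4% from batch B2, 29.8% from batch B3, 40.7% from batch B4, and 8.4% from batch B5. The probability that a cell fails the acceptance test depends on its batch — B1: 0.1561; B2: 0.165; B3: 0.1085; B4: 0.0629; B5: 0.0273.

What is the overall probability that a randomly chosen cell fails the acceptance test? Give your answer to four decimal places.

P(F) ≈ 0.0936

Summing over the partition,
P(F) = P(F|B1)·P(B1) + P(F|B2)·P(B2) + P(F|B3)·P(B3) + P(F|B4)·P(B4) + P(F|B5)·P(B5)
      = 0.1561·0.157 + 0.165·0.054 + 0.1085·0.298 + 0.0629·0.407 + 0.0273·0.084
      = 0.0245077 + 0.00891 + 0.032333 + 0.0256003 + 0.0022932 = 0.0936442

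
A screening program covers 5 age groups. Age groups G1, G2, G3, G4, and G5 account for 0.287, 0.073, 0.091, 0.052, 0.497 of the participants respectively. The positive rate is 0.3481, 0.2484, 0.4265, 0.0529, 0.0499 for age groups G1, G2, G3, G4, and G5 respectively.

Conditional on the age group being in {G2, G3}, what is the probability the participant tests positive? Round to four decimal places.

Let S = {G2, G3}.
P(S) = 0.073 + 0.091 = 0.164.
P(T ∩ S) = 0.2484·0.073 + 0.4265·0.091 = 0.0181332 + 0.0388115 = 0.0569447.
P(T | S) = 0.0569447 / 0.164 = 0.347224…

P(T|S) ≈ 0.3472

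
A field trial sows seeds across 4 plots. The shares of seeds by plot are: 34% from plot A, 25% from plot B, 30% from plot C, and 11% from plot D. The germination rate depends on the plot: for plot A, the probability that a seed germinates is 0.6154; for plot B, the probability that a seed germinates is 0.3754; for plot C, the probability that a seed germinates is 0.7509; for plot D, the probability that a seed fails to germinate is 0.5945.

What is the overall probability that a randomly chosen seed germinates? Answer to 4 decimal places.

P(G) ≈ 0.5730

P(G|D) = 1 − 0.5945 = 0.4055.
P(G) = P(G|A)·P(A) + P(G|B)·P(B) + P(G|C)·P(C) + P(G|D)·P(D)
      = 0.6154·0.34 + 0.3754·0.25 + 0.7509·0.3 + 0.4055·0.11
      = 0.209236 + 0.09385 + 0.22527 + 0.044605 = 0.572961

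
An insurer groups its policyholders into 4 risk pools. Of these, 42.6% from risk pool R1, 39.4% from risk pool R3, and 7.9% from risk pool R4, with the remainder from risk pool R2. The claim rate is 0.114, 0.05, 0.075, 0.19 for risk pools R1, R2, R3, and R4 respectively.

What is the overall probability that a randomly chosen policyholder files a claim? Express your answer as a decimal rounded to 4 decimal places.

P(C) ≈ 0.0982

P(R2) = 1 − (0.426 + 0.394 + 0.079) = 0.101.
P(C) = P(C|R1)·P(R1) + P(C|R2)·P(R2) + P(C|R3)·P(R3) + P(C|R4)·P(R4)
      = 0.114·0.426 + 0.05·0.101 + 0.075·0.394 + 0.19·0.079
      = 0.048564 + 0.00505 + 0.02955 + 0.01501 = 0.098174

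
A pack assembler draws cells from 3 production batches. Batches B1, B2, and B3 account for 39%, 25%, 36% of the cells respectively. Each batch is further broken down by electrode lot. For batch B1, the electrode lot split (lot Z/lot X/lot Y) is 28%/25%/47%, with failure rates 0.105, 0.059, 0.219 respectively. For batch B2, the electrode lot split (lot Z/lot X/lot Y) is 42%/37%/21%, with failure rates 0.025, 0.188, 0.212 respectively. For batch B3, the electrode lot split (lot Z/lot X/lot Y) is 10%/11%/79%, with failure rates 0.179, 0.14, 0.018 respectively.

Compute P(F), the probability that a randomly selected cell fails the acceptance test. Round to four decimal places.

P(F) ≈ 0.1056

P(F|B1) = 0.28·0.105 + 0.25·0.059 + 0.47·0.219 = 0.0294 + 0.01475 + 0.10293 = 0.14708
P(F|B2) = 0.42·0.025 + 0.37·0.188 + 0.21·0.212 = 0.0105 + 0.06956 + 0.04452 = 0.12458
P(F|B3) = 0.1·0.179 + 0.11·0.14 + 0.79·0.018 = 0.0179 + 0.0154 + 0.01422 = 0.04752
Then overall,
P(F) = 0.39·0.14708 + 0.25·0.12458 + 0.36·0.04752
      = 0.0573612 + 0.031145 + 0.0171072 = 0.1056134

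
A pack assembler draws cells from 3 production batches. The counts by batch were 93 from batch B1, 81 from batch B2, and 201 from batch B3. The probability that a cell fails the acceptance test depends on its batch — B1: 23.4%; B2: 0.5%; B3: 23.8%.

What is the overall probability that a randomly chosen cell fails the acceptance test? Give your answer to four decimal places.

P(F) ≈ 0.1867

Total: 93 + 81 + 201 = 375.
P(B1) = 93/375 = 0.248. P(B2) = 81/375 = 0.216. P(B3) = 201/375 = 0.536.
By the law of total probability,
P(F) = P(F|B1)·P(B1) + P(F|B2)·P(B2) + P(F|B3)·P(B3)
      = 0.234·0.248 + 0.005·0.216 + 0.238·0.536
      = 0.058032 + 0.00108 + 0.127568 = 0.18668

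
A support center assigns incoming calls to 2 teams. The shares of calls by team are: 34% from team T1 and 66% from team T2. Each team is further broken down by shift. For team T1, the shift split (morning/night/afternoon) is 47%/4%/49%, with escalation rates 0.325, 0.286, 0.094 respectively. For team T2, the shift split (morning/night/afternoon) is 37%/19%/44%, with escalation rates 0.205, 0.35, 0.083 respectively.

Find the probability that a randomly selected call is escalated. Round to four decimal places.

0.1895

P(E|T1) = 0.47·0.325 + 0.04·0.286 + 0.49·0.094 = 0.15275 + 0.01144 + 0.04606 = 0.21025
P(E|T2) = 0.37·0.205 + 0.19·0.35 + 0.44·0.083 = 0.07585 + 0.0665 + 0.03652 = 0.17887
Then overall,
P(E) = 0.34·0.21025 + 0.66·0.17887
      = 0.071485 + 0.1180542 = 0.1895392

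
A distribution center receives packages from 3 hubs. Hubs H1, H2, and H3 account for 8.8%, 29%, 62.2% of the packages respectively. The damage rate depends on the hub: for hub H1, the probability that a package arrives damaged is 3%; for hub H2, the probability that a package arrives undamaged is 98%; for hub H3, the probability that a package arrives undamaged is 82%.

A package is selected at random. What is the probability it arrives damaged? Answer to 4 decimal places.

P(D|H2) = 1 − 0.98 = 0.02.
P(D|H3) = 1 − 0.82 = 0.18.
Summing over the partition,
P(D) = P(D|H1)·P(H1) + P(D|H2)·P(H2) + P(D|H3)·P(H3)
      = 0.03·0.088 + 0.02·0.29 + 0.18·0.622
      = 0.00264 + 0.0058 + 0.11196 = 0.1204

P(D) ≈ 0.1204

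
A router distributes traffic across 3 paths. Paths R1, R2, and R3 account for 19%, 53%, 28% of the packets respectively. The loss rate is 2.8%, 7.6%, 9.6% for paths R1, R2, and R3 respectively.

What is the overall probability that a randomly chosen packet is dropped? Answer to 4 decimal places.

0.0725

P(L) = P(L|R1)·P(R1) + P(L|R2)·P(R2) + P(L|R3)·P(R3)
      = 0.028·0.19 + 0.076·0.53 + 0.096·0.28
      = 0.00532 + 0.04028 + 0.02688 = 0.07248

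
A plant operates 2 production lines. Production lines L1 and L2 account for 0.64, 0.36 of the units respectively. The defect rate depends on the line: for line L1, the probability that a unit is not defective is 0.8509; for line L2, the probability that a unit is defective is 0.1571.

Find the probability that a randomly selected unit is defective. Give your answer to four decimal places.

P(D) ≈ 0.1520

P(D|L1) = 1 − 0.8509 = 0.1491.
P(D) = P(D|L1)·P(L1) + P(D|L2)·P(L2)
      = 0.1491·0.64 + 0.1571·0.36
      = 0.095424 + 0.056556 = 0.15198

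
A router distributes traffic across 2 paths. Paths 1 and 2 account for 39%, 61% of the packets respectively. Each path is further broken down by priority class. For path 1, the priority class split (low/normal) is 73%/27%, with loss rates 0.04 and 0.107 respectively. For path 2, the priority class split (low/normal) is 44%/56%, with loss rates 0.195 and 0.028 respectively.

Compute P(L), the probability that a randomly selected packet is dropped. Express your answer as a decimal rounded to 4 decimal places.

P(L|1) = 0.73·0.04 + 0.27·0.107 = 0.0292 + 0.02889 = 0.05809
P(L|2) = 0.44·0.195 + 0.56·0.028 = 0.0858 + 0.01568 = 0.10148
By total probability over the outer partition,
P(L) = 0.39·0.05809 + 0.61·0.10148
      = 0.0226551 + 0.0619028 = 0.0845579

P(L) ≈ 0.0846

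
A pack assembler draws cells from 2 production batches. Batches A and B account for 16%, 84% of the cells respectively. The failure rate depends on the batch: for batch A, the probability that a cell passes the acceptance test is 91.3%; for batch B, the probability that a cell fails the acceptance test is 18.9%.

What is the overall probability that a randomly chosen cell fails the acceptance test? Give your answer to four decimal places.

0.1727

P(F|A) = 1 − 0.913 = 0.087.
P(F) = P(F|A)·P(A) + P(F|B)·P(B)
      = 0.087·0.16 + 0.189·0.84
      = 0.01392 + 0.15876 = 0.17268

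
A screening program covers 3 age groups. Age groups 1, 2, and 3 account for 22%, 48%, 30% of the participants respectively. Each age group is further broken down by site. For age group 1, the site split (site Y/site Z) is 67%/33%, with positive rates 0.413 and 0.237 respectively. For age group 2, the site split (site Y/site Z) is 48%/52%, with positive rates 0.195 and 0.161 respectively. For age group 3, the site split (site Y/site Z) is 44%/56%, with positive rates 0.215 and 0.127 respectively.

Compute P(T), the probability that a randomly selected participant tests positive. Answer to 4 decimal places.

0.2129

P(T|1) = 0.67·0.413 + 0.33·0.237 = 0.27671 + 0.07821 = 0.35492
P(T|2) = 0.48·0.195 + 0.52·0.161 = 0.0936 + 0.08372 = 0.17732
P(T|3) = 0.44·0.215 + 0.56·0.127 = 0.0946 + 0.07112 = 0.16572
Then overall,
P(T) = 0.22·0.35492 + 0.48·0.17732 + 0.3·0.16572
      = 0.0780824 + 0.0851136 + 0.049716 = 0.212912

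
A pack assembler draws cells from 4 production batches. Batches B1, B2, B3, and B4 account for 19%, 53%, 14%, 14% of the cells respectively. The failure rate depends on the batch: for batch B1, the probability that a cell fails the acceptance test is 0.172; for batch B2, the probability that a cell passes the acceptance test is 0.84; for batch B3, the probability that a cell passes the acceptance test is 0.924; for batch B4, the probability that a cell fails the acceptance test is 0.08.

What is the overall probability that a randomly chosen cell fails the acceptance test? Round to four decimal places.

P(F) ≈ 0.1393

P(F|B2) = 1 − 0.84 = 0.16.
P(F|B3) = 1 − 0.924 = 0.076.
P(F) = P(F|B1)·P(B1) + P(F|B2)·P(B2) + P(F|B3)·P(B3) + P(F|B4)·P(B4)
      = 0.172·0.19 + 0.16·0.53 + 0.076·0.14 + 0.08·0.14
      = 0.03268 + 0.0848 + 0.01064 + 0.0112 = 0.13932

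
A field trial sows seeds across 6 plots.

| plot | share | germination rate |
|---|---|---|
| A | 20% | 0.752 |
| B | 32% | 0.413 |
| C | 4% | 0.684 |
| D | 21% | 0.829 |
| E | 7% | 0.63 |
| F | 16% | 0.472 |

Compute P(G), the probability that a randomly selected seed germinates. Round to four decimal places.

P(G) = P(G|A)·P(A) + P(G|B)·P(B) + P(G|C)·P(C) + P(G|D)·P(D) + P(G|E)·P(E) + P(G|F)·P(F)
      = 0.752·0.2 + 0.413·0.32 + 0.684·0.04 + 0.829·0.21 + 0.63·0.07 + 0.472·0.16
      = 0.1504 + 0.13216 + 0.02736 + 0.17409 + 0.0441 + 0.07552 = 0.60363

0.6036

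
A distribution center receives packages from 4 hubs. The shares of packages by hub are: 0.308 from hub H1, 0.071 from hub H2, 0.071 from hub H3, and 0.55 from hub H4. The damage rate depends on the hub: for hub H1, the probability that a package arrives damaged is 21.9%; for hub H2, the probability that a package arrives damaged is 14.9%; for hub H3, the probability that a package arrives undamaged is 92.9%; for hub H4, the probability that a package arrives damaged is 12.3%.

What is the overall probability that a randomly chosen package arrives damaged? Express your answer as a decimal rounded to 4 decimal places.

0.1507

P(D|H3) = 1 − 0.929 = 0.071.
P(D) = P(D|H1)·P(H1) + P(D|H2)·P(H2) + P(D|H3)·P(H3) + P(D|H4)·P(H4)
      = 0.219·0.308 + 0.149·0.071 + 0.071·0.071 + 0.123·0.55
      = 0.067452 + 0.010579 + 0.005041 + 0.06765 = 0.150722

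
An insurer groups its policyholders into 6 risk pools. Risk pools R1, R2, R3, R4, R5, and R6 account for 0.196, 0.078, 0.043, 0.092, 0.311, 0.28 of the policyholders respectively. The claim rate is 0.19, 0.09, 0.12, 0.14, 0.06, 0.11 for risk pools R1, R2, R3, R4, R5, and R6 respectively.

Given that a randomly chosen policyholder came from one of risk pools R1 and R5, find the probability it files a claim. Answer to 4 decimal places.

Let S = {R1, R5}.
P(S) = 0.196 + 0.311 = 0.507.
P(C ∩ S) = 0.19·0.196 + 0.06·0.311 = 0.03724 + 0.01866 = 0.0559.
P(C | S) = 0.0559 / 0.507 = 0.110256…

0.1103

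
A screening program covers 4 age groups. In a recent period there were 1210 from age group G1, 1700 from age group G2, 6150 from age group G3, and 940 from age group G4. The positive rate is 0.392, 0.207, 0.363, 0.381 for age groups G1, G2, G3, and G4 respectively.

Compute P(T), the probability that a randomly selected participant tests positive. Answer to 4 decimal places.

P(T) ≈ 0.3417

Total: 1210 + 1700 + 6150 + 940 = 10000.
P(G1) = 1210/10000 = 0.121. P(G2) = 1700/10000 = 0.17. P(G3) = 6150/10000 = 0.615. P(G4) = 940/10000 = 0.094.
Using total probability over the partition,
P(T) = P(T|G1)·P(G1) + P(T|G2)·P(G2) + P(T|G3)·P(G3) + P(T|G4)·P(G4)
      = 0.392·0.121 + 0.207·0.17 + 0.363·0.615 + 0.381·0.094
      = 0.047432 + 0.03519 + 0.223245 + 0.035814 = 0.341681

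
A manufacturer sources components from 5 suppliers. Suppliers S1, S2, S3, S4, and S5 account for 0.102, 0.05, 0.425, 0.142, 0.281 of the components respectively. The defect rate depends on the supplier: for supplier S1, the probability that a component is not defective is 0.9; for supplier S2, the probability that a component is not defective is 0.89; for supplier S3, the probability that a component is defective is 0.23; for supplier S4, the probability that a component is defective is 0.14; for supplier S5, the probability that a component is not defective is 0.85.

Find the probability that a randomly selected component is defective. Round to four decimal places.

P(D) ≈ 0.1755

P(D|S1) = 1 − 0.9 = 0.1.
P(D|S2) = 1 − 0.89 = 0.11.
P(D|S5) = 1 − 0.85 = 0.15.
P(D) = P(D|S1)·P(S1) + P(D|S2)·P(S2) + P(D|S3)·P(S3) + P(D|S4)·P(S4) + P(D|S5)·P(S5)
      = 0.1·0.102 + 0.11·0.05 + 0.23·0.425 + 0.14·0.142 + 0.15·0.281
      = 0.0102 + 0.0055 + 0.09775 + 0.01988 + 0.04215 = 0.17548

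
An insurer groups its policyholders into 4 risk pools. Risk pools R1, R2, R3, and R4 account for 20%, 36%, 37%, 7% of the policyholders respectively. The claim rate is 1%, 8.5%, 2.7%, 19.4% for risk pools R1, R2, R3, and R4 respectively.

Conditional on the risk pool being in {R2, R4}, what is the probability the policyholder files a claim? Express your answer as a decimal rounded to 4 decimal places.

Let S = {R2, R4}.
P(S) = 0.36 + 0.07 = 0.43.
P(C ∩ S) = 0.085·0.36 + 0.194·0.07 = 0.0306 + 0.01358 = 0.04418.
P(C | S) = 0.04418 / 0.43 = 0.102744…

0.1027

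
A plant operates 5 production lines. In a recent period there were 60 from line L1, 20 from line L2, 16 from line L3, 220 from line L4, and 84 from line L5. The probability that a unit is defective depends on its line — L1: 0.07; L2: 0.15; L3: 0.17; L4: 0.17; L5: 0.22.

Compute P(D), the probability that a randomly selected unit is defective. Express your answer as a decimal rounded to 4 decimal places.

P(D) ≈ 0.1645

Total: 60 + 20 + 16 + 220 + 84 = 400.
P(L1) = 60/400 = 0.15. P(L2) = 20/400 = 0.05. P(L3) = 16/400 = 0.04. P(L4) = 220/400 = 0.55. P(L5) = 84/400 = 0.21.
P(D) = P(D|L1)·P(L1) + P(D|L2)·P(L2) + P(D|L3)·P(L3) + P(D|L4)·P(L4) + P(D|L5)·P(L5)
      = 0.07·0.15 + 0.15·0.05 + 0.17·0.04 + 0.17·0.55 + 0.22·0.21
      = 0.0105 + 0.0075 + 0.0068 + 0.0935 + 0.0462 = 0.1645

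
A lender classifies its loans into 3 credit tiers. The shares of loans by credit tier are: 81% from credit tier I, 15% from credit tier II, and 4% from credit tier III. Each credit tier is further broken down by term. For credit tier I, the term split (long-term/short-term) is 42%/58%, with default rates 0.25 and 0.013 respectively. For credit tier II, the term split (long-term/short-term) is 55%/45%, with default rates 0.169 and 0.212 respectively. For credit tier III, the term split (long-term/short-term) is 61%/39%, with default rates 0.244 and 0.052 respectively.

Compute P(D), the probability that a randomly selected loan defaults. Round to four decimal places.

P(D|I) = 0.42·0.25 + 0.58·0.013 = 0.105 + 0.00754 = 0.11254
P(D|II) = 0.55·0.169 + 0.45·0.212 = 0.09295 + 0.0954 = 0.18835
P(D|III) = 0.61·0.244 + 0.39·0.052 = 0.14884 + 0.02028 = 0.16912
Then overall,
P(D) = 0.81·0.11254 + 0.15·0.18835 + 0.04·0.16912
      = 0.0911574 + 0.0282525 + 0.0067648 = 0.1261747

P(D) ≈ 0.1262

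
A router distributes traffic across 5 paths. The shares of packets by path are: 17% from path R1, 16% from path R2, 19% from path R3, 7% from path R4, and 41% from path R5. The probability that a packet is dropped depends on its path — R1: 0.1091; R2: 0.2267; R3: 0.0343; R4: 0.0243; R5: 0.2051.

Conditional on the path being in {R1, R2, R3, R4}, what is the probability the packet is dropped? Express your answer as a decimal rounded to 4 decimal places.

P(L|S) ≈ 0.1068

Let S = {R1, R2, R3, R4}.
P(S) = 0.17 + 0.16 + 0.19 + 0.07 = 0.59.
P(L ∩ S) = 0.1091·0.17 + 0.2267·0.16 + 0.0343·0.19 + 0.0243·0.07 = 0.018547 + 0.036272 + 0.006517 + 0.001701 = 0.063037.
P(L | S) = 0.063037 / 0.59 = 0.106842…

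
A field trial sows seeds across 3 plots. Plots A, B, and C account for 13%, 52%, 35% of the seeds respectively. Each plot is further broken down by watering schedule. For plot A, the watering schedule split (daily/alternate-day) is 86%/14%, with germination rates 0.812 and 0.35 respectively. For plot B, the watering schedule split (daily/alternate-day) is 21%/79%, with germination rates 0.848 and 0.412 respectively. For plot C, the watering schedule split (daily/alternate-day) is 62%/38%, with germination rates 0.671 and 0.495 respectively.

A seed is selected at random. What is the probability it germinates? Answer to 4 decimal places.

P(G) ≈ 0.5704

P(G|A) = 0.86·0.812 + 0.14·0.35 = 0.69832 + 0.049 = 0.74732
P(G|B) = 0.21·0.848 + 0.79·0.412 = 0.17808 + 0.32548 = 0.50356
P(G|C) = 0.62·0.671 + 0.38·0.495 = 0.41602 + 0.1881 = 0.60412
By total probability over the outer partition,
P(G) = 0.13·0.74732 + 0.52·0.50356 + 0.35·0.60412
      = 0.0971516 + 0.2618512 + 0.211442 = 0.5704448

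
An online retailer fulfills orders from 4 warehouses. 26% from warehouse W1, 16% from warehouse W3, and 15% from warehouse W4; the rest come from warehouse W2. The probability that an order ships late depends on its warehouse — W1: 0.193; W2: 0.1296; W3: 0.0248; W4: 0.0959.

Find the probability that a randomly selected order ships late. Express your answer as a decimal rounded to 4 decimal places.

P(L) ≈ 0.1243

P(W2) = 1 − (0.26 + 0.16 + 0.15) = 0.43.
P(L) = P(L|W1)·P(W1) + P(L|W2)·P(W2) + P(L|W3)·P(W3) + P(L|W4)·P(W4)
      = 0.193·0.26 + 0.1296·0.43 + 0.0248·0.16 + 0.0959·0.15
      = 0.05018 + 0.055728 + 0.003968 + 0.014385 = 0.124261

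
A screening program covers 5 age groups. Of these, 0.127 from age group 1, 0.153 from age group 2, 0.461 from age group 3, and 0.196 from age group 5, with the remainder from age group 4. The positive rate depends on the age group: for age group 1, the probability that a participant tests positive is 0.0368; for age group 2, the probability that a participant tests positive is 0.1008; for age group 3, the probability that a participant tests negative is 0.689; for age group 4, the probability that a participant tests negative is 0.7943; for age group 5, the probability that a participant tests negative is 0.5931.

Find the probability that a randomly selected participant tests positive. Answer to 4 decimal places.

P(T) ≈ 0.2562

P(4) = 1 − (0.127 + 0.153 + 0.461 + 0.196) = 0.063.
P(T|3) = 1 − 0.689 = 0.311.
P(T|4) = 1 − 0.7943 = 0.2057.
P(T|5) = 1 − 0.5931 = 0.4069.
By the law of total probability,
P(T) = P(T|1)·P(1) + P(T|2)·P(2) + P(T|3)·P(3) + P(T|4)·P(4) + P(T|5)·P(5)
      = 0.0368·0.127 + 0.1008·0.153 + 0.311·0.461 + 0.2057·0.063 + 0.4069·0.196
      = 0.0046736 + 0.0154224 + 0.143371 + 0.0129591 + 0.0797524 = 0.2561785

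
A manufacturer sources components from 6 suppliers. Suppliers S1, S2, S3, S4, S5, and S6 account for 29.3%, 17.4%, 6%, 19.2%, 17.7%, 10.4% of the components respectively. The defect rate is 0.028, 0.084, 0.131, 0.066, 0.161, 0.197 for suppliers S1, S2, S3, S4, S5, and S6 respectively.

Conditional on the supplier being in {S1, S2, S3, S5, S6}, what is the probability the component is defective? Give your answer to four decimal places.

Let S = {S1, S2, S3, S5, S6}.
P(S) = 0.293 + 0.174 + 0.06 + 0.177 + 0.104 = 0.808.
P(D ∩ S) = 0.028·0.293 + 0.084·0.174 + 0.131·0.06 + 0.161·0.177 + 0.197·0.104 = 0.008204 + 0.014616 + 0.00786 + 0.028497 + 0.020488 = 0.079665.
P(D | S) = 0.079665 / 0.808 = 0.098595…

0.0986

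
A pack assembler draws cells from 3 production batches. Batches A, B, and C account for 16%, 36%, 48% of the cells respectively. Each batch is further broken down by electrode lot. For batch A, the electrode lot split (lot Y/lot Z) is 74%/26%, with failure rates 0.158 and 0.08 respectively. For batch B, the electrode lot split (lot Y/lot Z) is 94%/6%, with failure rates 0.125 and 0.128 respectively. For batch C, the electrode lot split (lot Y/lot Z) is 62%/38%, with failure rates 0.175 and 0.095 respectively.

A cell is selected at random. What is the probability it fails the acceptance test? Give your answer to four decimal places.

P(F|A) = 0.74·0.158 + 0.26·0.08 = 0.11692 + 0.0208 = 0.13772
P(F|B) = 0.94·0.125 + 0.06·0.128 = 0.1175 + 0.00768 = 0.12518
P(F|C) = 0.62·0.175 + 0.38·0.095 = 0.1085 + 0.0361 = 0.1446
Then overall,
P(F) = 0.16·0.13772 + 0.36·0.12518 + 0.48·0.1446
      = 0.0220352 + 0.0450648 + 0.069408 = 0.136508

P(F) ≈ 0.1365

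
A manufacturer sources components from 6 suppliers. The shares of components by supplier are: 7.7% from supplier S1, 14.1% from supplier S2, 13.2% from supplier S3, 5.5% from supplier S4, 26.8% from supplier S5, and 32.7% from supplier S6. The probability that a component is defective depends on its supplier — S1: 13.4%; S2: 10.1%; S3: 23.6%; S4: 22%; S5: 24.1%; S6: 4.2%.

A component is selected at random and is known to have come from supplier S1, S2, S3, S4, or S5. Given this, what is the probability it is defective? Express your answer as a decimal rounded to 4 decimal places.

Let S = {S1, S2, S3, S4, S5}.
P(S) = 0.077 + 0.141 + 0.132 + 0.055 + 0.268 = 0.673.
P(D ∩ S) = 0.134·0.077 + 0.101·0.141 + 0.236·0.132 + 0.22·0.055 + 0.241·0.268 = 0.010318 + 0.014241 + 0.031152 + 0.0121 + 0.064588 = 0.132399.
P(D | S) = 0.132399 / 0.673 = 0.196730…

0.1967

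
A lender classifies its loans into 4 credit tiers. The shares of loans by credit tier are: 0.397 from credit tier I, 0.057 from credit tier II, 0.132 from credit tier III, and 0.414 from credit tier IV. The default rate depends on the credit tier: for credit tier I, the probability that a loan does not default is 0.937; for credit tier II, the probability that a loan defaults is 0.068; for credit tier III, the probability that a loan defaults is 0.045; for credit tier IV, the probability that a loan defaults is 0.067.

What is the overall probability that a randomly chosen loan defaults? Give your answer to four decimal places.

P(D|I) = 1 − 0.937 = 0.063.
P(D) = P(D|I)·P(I) + P(D|II)·P(II) + P(D|III)·P(III) + P(D|IV)·P(IV)
      = 0.063·0.397 + 0.068·0.057 + 0.045·0.132 + 0.067·0.414
      = 0.025011 + 0.003876 + 0.00594 + 0.027738 = 0.062565

0.0626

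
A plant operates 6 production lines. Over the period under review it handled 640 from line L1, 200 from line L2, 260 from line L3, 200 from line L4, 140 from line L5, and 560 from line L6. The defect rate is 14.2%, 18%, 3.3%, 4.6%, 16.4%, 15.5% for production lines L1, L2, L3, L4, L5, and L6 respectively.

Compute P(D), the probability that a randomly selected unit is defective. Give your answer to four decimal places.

Total: 640 + 200 + 260 + 200 + 140 + 560 = 2000.
P(L1) = 640/2000 = 0.32. P(L2) = 200/2000 = 0.1. P(L3) = 260/2000 = 0.13. P(L4) = 200/2000 = 0.1. P(L5) = 140/2000 = 0.07. P(L6) = 560/2000 = 0.28.
P(D) = P(D|L1)·P(L1) + P(D|L2)·P(L2) + P(D|L3)·P(L3) + P(D|L4)·P(L4) + P(D|L5)·P(L5) + P(D|L6)·P(L6)
      = 0.142·0.32 + 0.18·0.1 + 0.033·0.13 + 0.046·0.1 + 0.164·0.07 + 0.155·0.28
      = 0.04544 + 0.018 + 0.00429 + 0.0046 + 0.01148 + 0.0434 = 0.12721

P(D) ≈ 0.1272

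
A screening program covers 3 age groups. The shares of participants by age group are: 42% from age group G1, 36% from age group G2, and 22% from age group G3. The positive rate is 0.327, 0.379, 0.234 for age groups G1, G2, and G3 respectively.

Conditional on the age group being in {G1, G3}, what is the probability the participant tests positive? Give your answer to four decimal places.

P(T|S) ≈ 0.2950

Let S = {G1, G3}.
P(S) = 0.42 + 0.22 = 0.64.
P(T ∩ S) = 0.327·0.42 + 0.234·0.22 = 0.13734 + 0.05148 = 0.18882.
P(T | S) = 0.18882 / 0.64 = 0.295031…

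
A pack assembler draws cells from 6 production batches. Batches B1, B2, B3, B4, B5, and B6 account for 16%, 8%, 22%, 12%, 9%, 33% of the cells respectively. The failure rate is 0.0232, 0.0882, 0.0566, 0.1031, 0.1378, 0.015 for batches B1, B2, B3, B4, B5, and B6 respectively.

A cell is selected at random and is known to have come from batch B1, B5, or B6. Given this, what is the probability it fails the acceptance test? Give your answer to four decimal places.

P(F|S) ≈ 0.0363

Let S = {B1, B5, B6}.
P(S) = 0.16 + 0.09 + 0.33 = 0.58.
P(F ∩ S) = 0.0232·0.16 + 0.1378·0.09 + 0.015·0.33 = 0.003712 + 0.012402 + 0.00495 = 0.021064.
P(F | S) = 0.021064 / 0.58 = 0.036317…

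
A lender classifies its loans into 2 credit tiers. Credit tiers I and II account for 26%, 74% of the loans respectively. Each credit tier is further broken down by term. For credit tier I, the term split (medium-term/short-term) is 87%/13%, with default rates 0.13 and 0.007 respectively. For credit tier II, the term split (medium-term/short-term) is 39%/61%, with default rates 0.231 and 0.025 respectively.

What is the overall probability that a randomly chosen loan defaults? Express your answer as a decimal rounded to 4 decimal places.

0.1076

P(D|I) = 0.87·0.13 + 0.13·0.007 = 0.1131 + 0.00091 = 0.11401
P(D|II) = 0.39·0.231 + 0.61·0.025 = 0.09009 + 0.01525 = 0.10534
Then overall,
P(D) = 0.26·0.11401 + 0.74·0.10534
      = 0.0296426 + 0.0779516 = 0.1075942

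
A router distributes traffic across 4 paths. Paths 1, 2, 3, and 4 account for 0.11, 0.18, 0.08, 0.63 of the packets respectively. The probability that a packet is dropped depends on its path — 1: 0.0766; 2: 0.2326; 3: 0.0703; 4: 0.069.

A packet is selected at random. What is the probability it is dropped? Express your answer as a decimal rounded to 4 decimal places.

Summing over the partition,
P(L) = P(L|1)·P(1) + P(L|2)·P(2) + P(L|3)·P(3) + P(L|4)·P(4)
      = 0.0766·0.11 + 0.2326·0.18 + 0.0703·0.08 + 0.069·0.63
      = 0.008426 + 0.041868 + 0.005624 + 0.04347 = 0.099388

P(L) ≈ 0.0994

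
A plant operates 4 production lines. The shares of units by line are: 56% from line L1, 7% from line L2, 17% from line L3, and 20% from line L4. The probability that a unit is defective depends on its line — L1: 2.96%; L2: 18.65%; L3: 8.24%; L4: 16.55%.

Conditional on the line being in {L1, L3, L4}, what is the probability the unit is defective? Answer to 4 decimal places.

Let S = {L1, L3, L4}.
P(S) = 0.56 + 0.17 + 0.2 = 0.93.
P(D ∩ S) = 0.0296·0.56 + 0.0824·0.17 + 0.1655·0.2 = 0.016576 + 0.014008 + 0.0331 = 0.063684.
P(D | S) = 0.063684 / 0.93 = 0.068477…

0.0685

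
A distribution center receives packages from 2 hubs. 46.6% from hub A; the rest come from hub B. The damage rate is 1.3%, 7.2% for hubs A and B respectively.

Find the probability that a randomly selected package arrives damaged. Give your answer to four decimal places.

P(B) = 1 − (0.466) = 0.534.
P(D) = P(D|A)·P(A) + P(D|B)·P(B)
      = 0.013·0.466 + 0.072·0.534
      = 0.006058 + 0.038448 = 0.044506

0.0445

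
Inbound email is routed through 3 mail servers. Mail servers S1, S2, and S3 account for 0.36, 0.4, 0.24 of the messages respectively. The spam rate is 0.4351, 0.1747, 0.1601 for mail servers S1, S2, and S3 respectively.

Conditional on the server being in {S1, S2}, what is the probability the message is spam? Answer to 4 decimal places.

Let J = {S1, S2}.
P(J) = 0.36 + 0.4 = 0.76.
P(S ∩ J) = 0.4351·0.36 + 0.1747·0.4 = 0.156636 + 0.06988 = 0.226516.
P(S | J) = 0.226516 / 0.76 = 0.298047…

0.2980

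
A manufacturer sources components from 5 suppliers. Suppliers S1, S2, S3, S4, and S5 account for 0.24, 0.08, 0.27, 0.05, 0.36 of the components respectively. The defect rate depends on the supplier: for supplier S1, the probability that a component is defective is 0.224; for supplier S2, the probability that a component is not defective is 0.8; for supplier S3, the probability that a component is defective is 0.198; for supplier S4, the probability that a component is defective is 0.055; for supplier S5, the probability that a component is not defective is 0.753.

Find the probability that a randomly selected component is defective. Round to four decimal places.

P(D) ≈ 0.2149

P(D|S2) = 1 − 0.8 = 0.2.
P(D|S5) = 1 − 0.753 = 0.247.
By the law of total probability,
P(D) = P(D|S1)·P(S1) + P(D|S2)·P(S2) + P(D|S3)·P(S3) + P(D|S4)·P(S4) + P(D|S5)·P(S5)
      = 0.224·0.24 + 0.2·0.08 + 0.198·0.27 + 0.055·0.05 + 0.247·0.36
      = 0.05376 + 0.016 + 0.05346 + 0.00275 + 0.08892 = 0.21489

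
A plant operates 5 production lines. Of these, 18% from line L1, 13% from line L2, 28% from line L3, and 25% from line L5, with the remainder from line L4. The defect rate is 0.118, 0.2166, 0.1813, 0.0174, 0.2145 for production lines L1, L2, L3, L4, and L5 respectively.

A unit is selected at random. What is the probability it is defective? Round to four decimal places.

P(D) ≈ 0.1566

P(L4) = 1 − (0.18 + 0.13 + 0.28 + 0.25) = 0.16.
P(D) = P(D|L1)·P(L1) + P(D|L2)·P(L2) + P(D|L3)·P(L3) + P(D|L4)·P(L4) + P(D|L5)·P(L5)
      = 0.118·0.18 + 0.2166·0.13 + 0.1813·0.28 + 0.0174·0.16 + 0.2145·0.25
      = 0.02124 + 0.028158 + 0.050764 + 0.002784 + 0.053625 = 0.156571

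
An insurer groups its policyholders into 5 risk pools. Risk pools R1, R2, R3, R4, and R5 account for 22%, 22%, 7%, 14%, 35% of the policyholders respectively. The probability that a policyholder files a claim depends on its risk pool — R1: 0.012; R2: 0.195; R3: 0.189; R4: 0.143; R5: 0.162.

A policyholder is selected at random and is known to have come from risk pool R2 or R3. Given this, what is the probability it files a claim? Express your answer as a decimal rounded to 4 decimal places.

0.1936

Let S = {R2, R3}.
P(S) = 0.22 + 0.07 = 0.29.
P(C ∩ S) = 0.195·0.22 + 0.189·0.07 = 0.0429 + 0.01323 = 0.05613.
P(C | S) = 0.05613 / 0.29 = 0.193552…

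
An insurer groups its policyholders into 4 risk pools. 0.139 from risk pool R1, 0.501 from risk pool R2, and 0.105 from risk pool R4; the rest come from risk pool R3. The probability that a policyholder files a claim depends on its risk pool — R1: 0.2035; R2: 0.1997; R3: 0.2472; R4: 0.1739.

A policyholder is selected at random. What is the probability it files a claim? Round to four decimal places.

P(R3) = 1 − (0.139 + 0.501 + 0.105) = 0.255.
P(C) = P(C|R1)·P(R1) + P(C|R2)·P(R2) + P(C|R3)·P(R3) + P(C|R4)·P(R4)
      = 0.2035·0.139 + 0.1997·0.501 + 0.2472·0.255 + 0.1739·0.105
      = 0.0282865 + 0.1000497 + 0.063036 + 0.0182595 = 0.2096317

P(C) ≈ 0.2096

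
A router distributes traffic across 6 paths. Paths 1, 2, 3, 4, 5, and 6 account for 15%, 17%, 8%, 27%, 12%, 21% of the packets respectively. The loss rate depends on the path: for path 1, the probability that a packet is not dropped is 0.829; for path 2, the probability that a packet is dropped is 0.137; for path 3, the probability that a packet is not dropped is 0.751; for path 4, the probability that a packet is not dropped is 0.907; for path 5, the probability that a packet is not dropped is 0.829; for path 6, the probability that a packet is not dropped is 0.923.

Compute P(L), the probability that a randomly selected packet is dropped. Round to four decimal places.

P(L|1) = 1 − 0.829 = 0.171.
P(L|3) = 1 − 0.751 = 0.249.
P(L|4) = 1 − 0.907 = 0.093.
P(L|5) = 1 − 0.829 = 0.171.
P(L|6) = 1 − 0.923 = 0.077.
P(L) = P(L|1)·P(1) + P(L|2)·P(2) + P(L|3)·P(3) + P(L|4)·P(4) + P(L|5)·P(5) + P(L|6)·P(6)
      = 0.171·0.15 + 0.137·0.17 + 0.249·0.08 + 0.093·0.27 + 0.171·0.12 + 0.077·0.21
      = 0.02565 + 0.02329 + 0.01992 + 0.02511 + 0.02052 + 0.01617 = 0.13066

0.1307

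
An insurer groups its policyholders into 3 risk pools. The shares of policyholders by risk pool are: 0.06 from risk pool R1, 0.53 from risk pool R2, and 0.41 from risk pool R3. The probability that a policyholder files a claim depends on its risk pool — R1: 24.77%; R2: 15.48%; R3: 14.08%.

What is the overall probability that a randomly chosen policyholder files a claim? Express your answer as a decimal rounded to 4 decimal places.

P(C) ≈ 0.1546

P(C) = P(C|R1)·P(R1) + P(C|R2)·P(R2) + P(C|R3)·P(R3)
      = 0.2477·0.06 + 0.1548·0.53 + 0.1408·0.41
      = 0.014862 + 0.082044 + 0.057728 = 0.154634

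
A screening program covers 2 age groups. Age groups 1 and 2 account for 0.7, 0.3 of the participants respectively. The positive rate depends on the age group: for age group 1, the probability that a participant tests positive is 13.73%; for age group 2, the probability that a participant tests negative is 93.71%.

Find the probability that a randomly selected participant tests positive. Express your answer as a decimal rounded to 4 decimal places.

P(T|2) = 1 − 0.9371 = 0.0629.
Summing over the partition,
P(T) = P(T|1)·P(1) + P(T|2)·P(2)
      = 0.1373·0.7 + 0.0629·0.3
      = 0.09611 + 0.01887 = 0.11498

P(T) ≈ 0.1150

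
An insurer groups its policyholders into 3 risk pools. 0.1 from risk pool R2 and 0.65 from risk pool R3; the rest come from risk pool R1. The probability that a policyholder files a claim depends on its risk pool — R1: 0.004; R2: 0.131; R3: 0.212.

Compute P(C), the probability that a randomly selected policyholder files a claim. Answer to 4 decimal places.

0.1519

P(R1) = 1 − (0.1 + 0.65) = 0.25.
By the law of total probability,
P(C) = P(C|R1)·P(R1) + P(C|R2)·P(R2) + P(C|R3)·P(R3)
      = 0.004·0.25 + 0.131·0.1 + 0.212·0.65
      = 0.001 + 0.0131 + 0.1378 = 0.1519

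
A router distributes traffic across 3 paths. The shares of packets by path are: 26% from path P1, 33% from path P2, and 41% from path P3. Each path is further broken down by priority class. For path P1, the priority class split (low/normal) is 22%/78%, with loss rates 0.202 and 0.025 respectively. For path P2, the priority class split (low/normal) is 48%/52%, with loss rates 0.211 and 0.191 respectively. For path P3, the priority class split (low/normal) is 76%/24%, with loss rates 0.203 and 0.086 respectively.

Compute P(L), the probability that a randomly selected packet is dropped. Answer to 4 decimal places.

0.1545

P(L|P1) = 0.22·0.202 + 0.78·0.025 = 0.04444 + 0.0195 = 0.06394
P(L|P2) = 0.48·0.211 + 0.52·0.191 = 0.10128 + 0.09932 = 0.2006
P(L|P3) = 0.76·0.203 + 0.24·0.086 = 0.15428 + 0.02064 = 0.17492
By total probability over the outer partition,
P(L) = 0.26·0.06394 + 0.33·0.2006 + 0.41·0.17492
      = 0.0166244 + 0.066198 + 0.0717172 = 0.1545396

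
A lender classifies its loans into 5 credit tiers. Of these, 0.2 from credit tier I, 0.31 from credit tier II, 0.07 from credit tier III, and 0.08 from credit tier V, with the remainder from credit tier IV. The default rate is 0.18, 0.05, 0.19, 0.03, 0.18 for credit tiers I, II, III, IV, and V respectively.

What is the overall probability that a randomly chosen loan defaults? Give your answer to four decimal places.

0.0894

P(IV) = 1 − (0.2 + 0.31 + 0.07 + 0.08) = 0.34.
P(D) = P(D|I)·P(I) + P(D|II)·P(II) + P(D|III)·P(III) + P(D|IV)·P(IV) + P(D|V)·P(V)
      = 0.18·0.2 + 0.05·0.31 + 0.19·0.07 + 0.03·0.34 + 0.18·0.08
      = 0.036 + 0.0155 + 0.0133 + 0.0102 + 0.0144 = 0.0894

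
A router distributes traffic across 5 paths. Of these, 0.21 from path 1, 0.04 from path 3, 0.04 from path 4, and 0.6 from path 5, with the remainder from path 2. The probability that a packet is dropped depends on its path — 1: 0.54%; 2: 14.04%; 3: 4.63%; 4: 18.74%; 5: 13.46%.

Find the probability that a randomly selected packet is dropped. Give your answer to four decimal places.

0.1067

P(2) = 1 − (0.21 + 0.04 + 0.04 + 0.6) = 0.11.
P(L) = P(L|1)·P(1) + P(L|2)·P(2) + P(L|3)·P(3) + P(L|4)·P(4) + P(L|5)·P(5)
      = 0.0054·0.21 + 0.1404·0.11 + 0.0463·0.04 + 0.1874·0.04 + 0.1346·0.6
      = 0.001134 + 0.015444 + 0.001852 + 0.007496 + 0.08076 = 0.106686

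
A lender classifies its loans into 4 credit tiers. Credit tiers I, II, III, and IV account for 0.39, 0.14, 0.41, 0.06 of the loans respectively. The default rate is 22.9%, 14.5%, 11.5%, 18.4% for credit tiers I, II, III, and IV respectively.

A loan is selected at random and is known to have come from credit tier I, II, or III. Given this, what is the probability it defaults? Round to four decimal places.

P(D|S) ≈ 0.1668

Let S = {I, II, III}.
P(S) = 0.39 + 0.14 + 0.41 = 0.94.
P(D ∩ S) = 0.229·0.39 + 0.145·0.14 + 0.115·0.41 = 0.08931 + 0.0203 + 0.04715 = 0.15676.
P(D | S) = 0.15676 / 0.94 = 0.166766…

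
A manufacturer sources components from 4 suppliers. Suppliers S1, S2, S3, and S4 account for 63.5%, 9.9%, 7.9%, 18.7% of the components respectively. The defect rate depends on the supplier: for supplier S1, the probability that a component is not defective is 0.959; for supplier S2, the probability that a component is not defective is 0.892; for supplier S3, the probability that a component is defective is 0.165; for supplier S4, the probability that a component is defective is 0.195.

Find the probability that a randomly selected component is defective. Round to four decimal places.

P(D) ≈ 0.0862

P(D|S1) = 1 − 0.959 = 0.041.
P(D|S2) = 1 − 0.892 = 0.108.
Summing over the partition,
P(D) = P(D|S1)·P(S1) + P(D|S2)·P(S2) + P(D|S3)·P(S3) + P(D|S4)·P(S4)
      = 0.041·0.635 + 0.108·0.099 + 0.165·0.079 + 0.195·0.187
      = 0.026035 + 0.010692 + 0.013035 + 0.036465 = 0.086227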